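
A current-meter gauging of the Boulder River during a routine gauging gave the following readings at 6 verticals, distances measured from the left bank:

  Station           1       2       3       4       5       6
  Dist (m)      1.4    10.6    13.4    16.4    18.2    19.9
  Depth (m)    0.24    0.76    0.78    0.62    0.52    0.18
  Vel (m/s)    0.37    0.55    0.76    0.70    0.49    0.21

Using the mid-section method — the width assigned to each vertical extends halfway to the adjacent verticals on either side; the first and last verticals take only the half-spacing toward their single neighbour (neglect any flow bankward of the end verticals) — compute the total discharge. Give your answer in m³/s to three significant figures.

6.16 m³/s

w_1 = (10.6 − 1.4)/2 = 4.6 m; q_1 = 0.37 × 0.24 × 4.6 = 0.4085 m³/s
w_2 = (13.4 − 1.4)/2 = 6 m; q_2 = 0.55 × 0.76 × 6 = 2.508 m³/s
w_3 = (16.4 − 10.6)/2 = 2.9 m; q_3 = 0.76 × 0.78 × 2.9 = 1.719 m³/s
w_4 = (18.2 − 13.4)/2 = 2.4 m; q_4 = 0.70 × 0.62 × 2.4 = 1.042 m³/s
w_5 = (19.9 − 16.4)/2 = 1.75 m; q_5 = 0.49 × 0.52 × 1.75 = 0.4459 m³/s
w_6 = (19.9 − 18.2)/2 = 0.85 m; q_6 = 0.21 × 0.18 × 0.85 = 0.03213 m³/s
Q = Σ qᵢ = 6.155 m³/s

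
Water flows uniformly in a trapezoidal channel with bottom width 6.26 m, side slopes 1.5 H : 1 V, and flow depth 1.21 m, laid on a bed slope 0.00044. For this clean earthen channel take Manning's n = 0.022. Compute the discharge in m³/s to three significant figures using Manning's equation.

A = (b + z·y)·y = (6.26 + 1.5×1.21)×1.21 = 9.771 m²
P = b + 2y√(1+z²) = 6.26 + 2×1.21×√(1+1.5²) = 10.62 m
R = A/P = 9.771/10.62 = 0.9198 m
Q = (1/n)·A·R^(2/3)·S^(1/2) = (1/0.022) × 9.771 × 0.9198^(2/3) × 0.00044^(1/2) = 8.811 m³/s

8.81 m³/s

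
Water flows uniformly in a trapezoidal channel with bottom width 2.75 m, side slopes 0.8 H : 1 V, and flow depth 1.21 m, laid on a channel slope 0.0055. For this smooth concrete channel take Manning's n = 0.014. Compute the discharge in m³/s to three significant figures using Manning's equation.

20.0 m³/s

A = (b + z·y)·y = (2.75 + 0.8×1.21)×1.21 = 4.499 m²
P = b + 2y√(1+z²) = 2.75 + 2×1.21×√(1+0.8²) = 5.849 m
R = A/P = 4.499/5.849 = 0.7691 m
Q = (1/n)·A·R^(2/3)·S^(1/2) = (1/0.014) × 4.499 × 0.7691^(2/3) × 0.0055^(1/2) = 20.01 m³/s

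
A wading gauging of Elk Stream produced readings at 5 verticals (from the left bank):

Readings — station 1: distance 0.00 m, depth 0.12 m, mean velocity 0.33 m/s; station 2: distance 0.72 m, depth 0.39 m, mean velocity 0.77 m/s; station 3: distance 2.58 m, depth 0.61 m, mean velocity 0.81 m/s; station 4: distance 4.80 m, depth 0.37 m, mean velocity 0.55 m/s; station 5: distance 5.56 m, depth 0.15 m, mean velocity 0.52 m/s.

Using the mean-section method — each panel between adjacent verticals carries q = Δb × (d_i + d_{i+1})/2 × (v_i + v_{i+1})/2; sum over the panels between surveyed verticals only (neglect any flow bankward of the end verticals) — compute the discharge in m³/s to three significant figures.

1.68 m³/s

Panel 1-2: Δb = 0.72 m, d̄ = (0.12+0.39)/2 = 0.255, v̄ = (0.33+0.77)/2 = 0.55 → q = 0.72×0.255×0.55 = 0.1010 m³/s
Panel 2-3: Δb = 1.86 m, d̄ = (0.39+0.61)/2 = 0.5, v̄ = (0.77+0.81)/2 = 0.79 → q = 1.86×0.5×0.79 = 0.7347 m³/s
Panel 3-4: Δb = 2.22 m, d̄ = (0.61+0.37)/2 = 0.49, v̄ = (0.81+0.55)/2 = 0.68 → q = 2.22×0.49×0.68 = 0.7397 m³/s
Panel 4-5: Δb = 0.76 m, d̄ = (0.37+0.15)/2 = 0.26, v̄ = (0.55+0.52)/2 = 0.535 → q = 0.76×0.26×0.535 = 0.1057 m³/s
Q = Σ q = 1.681 m³/s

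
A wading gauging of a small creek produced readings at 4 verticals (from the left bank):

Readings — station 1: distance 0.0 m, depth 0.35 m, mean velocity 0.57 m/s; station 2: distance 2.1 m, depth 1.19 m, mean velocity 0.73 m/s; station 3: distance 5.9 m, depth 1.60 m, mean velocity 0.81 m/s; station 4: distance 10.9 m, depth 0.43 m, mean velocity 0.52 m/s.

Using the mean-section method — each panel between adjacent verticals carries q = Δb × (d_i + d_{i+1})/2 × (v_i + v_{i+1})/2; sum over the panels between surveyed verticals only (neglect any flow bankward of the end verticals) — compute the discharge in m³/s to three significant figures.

Panel 1-2: Δb = 2.1 m, d̄ = (0.35+1.19)/2 = 0.77, v̄ = (0.57+0.73)/2 = 0.65 → q = 2.1×0.77×0.65 = 1.051 m³/s
Panel 2-3: Δb = 3.8 m, d̄ = (1.19+1.60)/2 = 1.395, v̄ = (0.73+0.81)/2 = 0.77 → q = 3.8×1.395×0.77 = 4.082 m³/s
Panel 3-4: Δb = 5 m, d̄ = (1.60+0.43)/2 = 1.015, v̄ = (0.81+0.52)/2 = 0.665 → q = 5×1.015×0.665 = 3.375 m³/s
Q = Σ q = 8.508 m³/s

8.51 m³/s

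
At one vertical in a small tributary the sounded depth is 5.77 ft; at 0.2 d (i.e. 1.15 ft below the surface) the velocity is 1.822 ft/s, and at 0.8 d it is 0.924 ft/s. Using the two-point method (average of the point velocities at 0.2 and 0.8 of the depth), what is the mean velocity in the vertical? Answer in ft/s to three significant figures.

1.37 ft/s

v̄ = (1.822 + 0.924) / 2 = 1.373 ft/s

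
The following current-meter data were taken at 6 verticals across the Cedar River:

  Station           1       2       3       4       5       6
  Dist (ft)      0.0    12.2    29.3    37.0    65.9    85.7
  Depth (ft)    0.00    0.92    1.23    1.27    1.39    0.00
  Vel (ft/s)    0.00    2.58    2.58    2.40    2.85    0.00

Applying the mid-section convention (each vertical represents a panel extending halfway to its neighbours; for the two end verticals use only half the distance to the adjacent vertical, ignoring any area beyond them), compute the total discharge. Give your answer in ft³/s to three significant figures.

226 ft³/s

w_2 = (29.3 − 0.0)/2 = 14.65 ft; q_2 = 2.58 × 0.92 × 14.65 = 34.77 ft³/s
w_3 = (37.0 − 12.2)/2 = 12.4 ft; q_3 = 2.58 × 1.23 × 12.4 = 39.35 ft³/s
w_4 = (65.9 − 29.3)/2 = 18.3 ft; q_4 = 2.40 × 1.27 × 18.3 = 55.78 ft³/s
w_5 = (85.7 − 37.0)/2 = 24.35 ft; q_5 = 2.85 × 1.39 × 24.35 = 96.46 ft³/s
Stations 1, 6 contribute zero (depth or velocity is 0).
Q = Σ qᵢ = 226.4 ft³/s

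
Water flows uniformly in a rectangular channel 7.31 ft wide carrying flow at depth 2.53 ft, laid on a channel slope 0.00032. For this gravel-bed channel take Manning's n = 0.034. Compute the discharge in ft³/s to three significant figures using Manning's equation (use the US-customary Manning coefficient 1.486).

18.9 ft³/s

A = b·y = 7.31 × 2.53 = 18.49 ft²
P = b + 2y = 7.31 + 2×2.53 = 12.37 ft
R = A/P = 18.49/12.37 = 1.495 ft
Q = (1.486/n)·A·R^(2/3)·S^(1/2) = (1.486/0.034) × 18.49 × 1.495^(2/3) × 0.00032^(1/2) = 18.91 ft³/s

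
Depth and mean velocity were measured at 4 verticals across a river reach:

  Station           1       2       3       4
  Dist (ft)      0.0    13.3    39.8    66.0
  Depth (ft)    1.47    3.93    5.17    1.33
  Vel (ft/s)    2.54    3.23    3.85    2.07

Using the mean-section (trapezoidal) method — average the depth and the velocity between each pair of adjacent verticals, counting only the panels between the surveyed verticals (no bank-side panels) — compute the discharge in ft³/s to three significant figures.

782 ft³/s

Panel 1-2: Δb = 13.3 ft, d̄ = (1.47+3.93)/2 = 2.7, v̄ = (2.54+3.23)/2 = 2.885 → q = 13.3×2.7×2.885 = 103.6 ft³/s
Panel 2-3: Δb = 26.5 ft, d̄ = (3.93+5.17)/2 = 4.55, v̄ = (3.23+3.85)/2 = 3.54 → q = 26.5×4.55×3.54 = 426.8 ft³/s
Panel 3-4: Δb = 26.2 ft, d̄ = (5.17+1.33)/2 = 3.25, v̄ = (3.85+2.07)/2 = 2.96 → q = 26.2×3.25×2.96 = 252.0 ft³/s
Q = Σ q = 782.5 ft³/s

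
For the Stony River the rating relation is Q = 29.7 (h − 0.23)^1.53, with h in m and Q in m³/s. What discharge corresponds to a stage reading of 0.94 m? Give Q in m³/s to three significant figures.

Q = 29.7 × (0.94 − 0.23)^1.53 = 29.7 × 0.71^1.53 = 17.59 m³/s

17.6 m³/s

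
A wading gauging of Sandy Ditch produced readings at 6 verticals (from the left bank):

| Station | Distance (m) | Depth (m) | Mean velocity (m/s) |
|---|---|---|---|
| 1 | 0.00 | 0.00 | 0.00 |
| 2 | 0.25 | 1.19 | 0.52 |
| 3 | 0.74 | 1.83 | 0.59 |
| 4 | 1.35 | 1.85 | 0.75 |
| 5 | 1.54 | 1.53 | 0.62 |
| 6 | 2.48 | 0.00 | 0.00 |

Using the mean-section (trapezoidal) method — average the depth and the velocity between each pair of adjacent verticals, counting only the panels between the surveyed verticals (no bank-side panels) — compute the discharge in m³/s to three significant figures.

Panel 1-2: Δb = 0.25 m, d̄ = (0.00+1.19)/2 = 0.595, v̄ = (0.00+0.52)/2 = 0.26 → q = 0.25×0.595×0.26 = 0.03868 m³/s
Panel 2-3: Δb = 0.49 m, d̄ = (1.19+1.83)/2 = 1.51, v̄ = (0.52+0.59)/2 = 0.555 → q = 0.49×1.51×0.555 = 0.4106 m³/s
Panel 3-4: Δb = 0.61 m, d̄ = (1.83+1.85)/2 = 1.84, v̄ = (0.59+0.75)/2 = 0.67 → q = 0.61×1.84×0.67 = 0.7520 m³/s
Panel 4-5: Δb = 0.19 m, d̄ = (1.85+1.53)/2 = 1.69, v̄ = (0.75+0.62)/2 = 0.685 → q = 0.19×1.69×0.685 = 0.2200 m³/s
Panel 5-6: Δb = 0.94 m, d̄ = (1.53+0.00)/2 = 0.765, v̄ = (0.62+0.00)/2 = 0.31 → q = 0.94×0.765×0.31 = 0.2229 m³/s
Q = Σ q = 1.644 m³/s

1.64 m³/s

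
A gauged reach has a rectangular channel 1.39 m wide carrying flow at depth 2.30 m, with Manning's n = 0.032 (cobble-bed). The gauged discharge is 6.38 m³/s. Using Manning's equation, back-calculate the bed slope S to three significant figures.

0.00942

A = b·y = 1.39 × 2.30 = 3.197 m²
P = b + 2y = 1.39 + 2×2.30 = 5.990 m
R = A/P = 3.197/5.990 = 0.5337 m
S = (Q·n / (1·A·R^(2/3)))² = (6.38×0.032 / (1×3.197×0.6580))² = 0.009420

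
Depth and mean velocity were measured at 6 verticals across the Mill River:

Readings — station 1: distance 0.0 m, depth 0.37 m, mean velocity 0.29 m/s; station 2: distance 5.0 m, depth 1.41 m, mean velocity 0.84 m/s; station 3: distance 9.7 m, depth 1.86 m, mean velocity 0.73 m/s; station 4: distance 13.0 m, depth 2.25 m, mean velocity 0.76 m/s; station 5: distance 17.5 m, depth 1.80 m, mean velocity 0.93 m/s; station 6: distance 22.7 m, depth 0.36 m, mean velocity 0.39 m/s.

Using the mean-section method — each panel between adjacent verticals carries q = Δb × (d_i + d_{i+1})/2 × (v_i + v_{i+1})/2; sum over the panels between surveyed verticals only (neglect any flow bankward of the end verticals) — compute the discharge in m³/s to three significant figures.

25.0 m³/s

Panel 1-2: Δb = 5 m, d̄ = (0.37+1.41)/2 = 0.89, v̄ = (0.29+0.84)/2 = 0.565 → q = 5×0.89×0.565 = 2.514 m³/s
Panel 2-3: Δb = 4.7 m, d̄ = (1.41+1.86)/2 = 1.635, v̄ = (0.84+0.73)/2 = 0.785 → q = 4.7×1.635×0.785 = 6.032 m³/s
Panel 3-4: Δb = 3.3 m, d̄ = (1.86+2.25)/2 = 2.055, v̄ = (0.73+0.76)/2 = 0.745 → q = 3.3×2.055×0.745 = 5.052 m³/s
Panel 4-5: Δb = 4.5 m, d̄ = (2.25+1.80)/2 = 2.025, v̄ = (0.76+0.93)/2 = 0.845 → q = 4.5×2.025×0.845 = 7.700 m³/s
Panel 5-6: Δb = 5.2 m, d̄ = (1.80+0.36)/2 = 1.08, v̄ = (0.93+0.39)/2 = 0.66 → q = 5.2×1.08×0.66 = 3.707 m³/s
Q = Σ q = 25.01 m³/s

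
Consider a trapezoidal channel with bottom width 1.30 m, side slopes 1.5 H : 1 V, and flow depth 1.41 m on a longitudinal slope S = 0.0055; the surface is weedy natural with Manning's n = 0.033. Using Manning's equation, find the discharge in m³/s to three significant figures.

8.97 m³/s

A = (b + z·y)·y = (1.30 + 1.5×1.41)×1.41 = 4.815 m²
P = b + 2y√(1+z²) = 1.30 + 2×1.41×√(1+1.5²) = 6.384 m
R = A/P = 4.815/6.384 = 0.7543 m
Q = (1/n)·A·R^(2/3)·S^(1/2) = (1/0.033) × 4.815 × 0.7543^(2/3) × 0.0055^(1/2) = 8.967 m³/s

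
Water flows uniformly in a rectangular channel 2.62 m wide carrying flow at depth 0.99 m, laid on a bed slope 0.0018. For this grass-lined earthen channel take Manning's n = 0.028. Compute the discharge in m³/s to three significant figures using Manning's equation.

A = b·y = 2.62 × 0.99 = 2.594 m²
P = b + 2y = 2.62 + 2×0.99 = 4.600 m
R = A/P = 2.594/4.600 = 0.5639 m
Q = (1/n)·A·R^(2/3)·S^(1/2) = (1/0.028) × 2.594 × 0.5639^(2/3) × 0.0018^(1/2) = 2.682 m³/s

2.68 m³/s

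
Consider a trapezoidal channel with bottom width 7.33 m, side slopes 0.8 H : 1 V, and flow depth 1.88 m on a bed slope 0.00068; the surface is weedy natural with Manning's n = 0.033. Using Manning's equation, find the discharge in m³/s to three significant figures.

16.2 m³/s

A = (b + z·y)·y = (7.33 + 0.8×1.88)×1.88 = 16.61 m²
P = b + 2y√(1+z²) = 7.33 + 2×1.88×√(1+0.8²) = 12.15 m
R = A/P = 16.61/12.15 = 1.367 m
Q = (1/n)·A·R^(2/3)·S^(1/2) = (1/0.033) × 16.61 × 1.367^(2/3) × 0.00068^(1/2) = 16.17 m³/s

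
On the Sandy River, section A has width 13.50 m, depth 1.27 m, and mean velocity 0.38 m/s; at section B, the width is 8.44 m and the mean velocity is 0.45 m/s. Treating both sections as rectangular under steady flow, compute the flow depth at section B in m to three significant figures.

Q = A₁V₁ = (13.50×1.27) × 0.38 = 6.515 m³/s
d₂ = Q/(b₂ V₂) = 6.515/(8.44×0.45) = 1.715 m

1.72 m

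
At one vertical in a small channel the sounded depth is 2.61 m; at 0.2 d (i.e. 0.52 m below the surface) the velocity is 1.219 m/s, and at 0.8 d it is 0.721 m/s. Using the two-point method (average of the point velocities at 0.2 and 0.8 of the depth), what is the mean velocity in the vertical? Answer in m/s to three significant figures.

v̄ = (1.219 + 0.721) / 2 = 0.9700 m/s

0.970 m/s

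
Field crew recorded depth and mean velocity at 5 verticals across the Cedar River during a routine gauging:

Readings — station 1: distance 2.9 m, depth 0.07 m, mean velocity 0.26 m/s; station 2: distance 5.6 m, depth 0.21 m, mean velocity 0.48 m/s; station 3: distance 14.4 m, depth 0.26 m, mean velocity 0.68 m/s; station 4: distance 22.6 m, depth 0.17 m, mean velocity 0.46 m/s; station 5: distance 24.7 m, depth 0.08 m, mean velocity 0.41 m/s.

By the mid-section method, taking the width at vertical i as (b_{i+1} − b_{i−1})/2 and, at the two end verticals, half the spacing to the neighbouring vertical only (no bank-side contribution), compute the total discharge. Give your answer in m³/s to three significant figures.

w_1 = (5.6 − 2.9)/2 = 1.35 m; q_1 = 0.26 × 0.07 × 1.35 = 0.02457 m³/s
w_2 = (14.4 − 2.9)/2 = 5.75 m; q_2 = 0.48 × 0.21 × 5.75 = 0.5796 m³/s
w_3 = (22.6 − 5.6)/2 = 8.5 m; q_3 = 0.68 × 0.26 × 8.5 = 1.503 m³/s
w_4 = (24.7 − 14.4)/2 = 5.15 m; q_4 = 0.46 × 0.17 × 5.15 = 0.4027 m³/s
w_5 = (24.7 − 22.6)/2 = 1.05 m; q_5 = 0.41 × 0.08 × 1.05 = 0.03444 m³/s
Q = Σ qᵢ = 2.544 m³/s

2.54 m³/s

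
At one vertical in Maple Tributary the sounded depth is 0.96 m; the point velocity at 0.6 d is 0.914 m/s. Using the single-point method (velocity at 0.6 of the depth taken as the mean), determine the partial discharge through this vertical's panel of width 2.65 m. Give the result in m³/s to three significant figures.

v̄ = v₀.₆ = 0.914 m/s
q = v̄ × d × w = 0.9140 × 0.96 × 2.65 = 2.325 m³/s

2.33 m³/s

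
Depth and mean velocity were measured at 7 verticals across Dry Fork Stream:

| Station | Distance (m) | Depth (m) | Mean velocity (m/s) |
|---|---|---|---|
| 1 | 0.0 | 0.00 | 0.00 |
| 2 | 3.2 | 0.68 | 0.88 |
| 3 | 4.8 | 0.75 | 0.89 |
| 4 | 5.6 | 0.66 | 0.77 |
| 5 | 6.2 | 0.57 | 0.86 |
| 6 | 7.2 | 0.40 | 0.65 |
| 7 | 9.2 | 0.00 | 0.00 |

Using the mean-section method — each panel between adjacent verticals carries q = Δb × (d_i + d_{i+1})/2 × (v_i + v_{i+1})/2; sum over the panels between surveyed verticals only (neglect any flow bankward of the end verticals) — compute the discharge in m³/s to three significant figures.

2.76 m³/s

Panel 1-2: Δb = 3.2 m, d̄ = (0.00+0.68)/2 = 0.34, v̄ = (0.00+0.88)/2 = 0.44 → q = 3.2×0.34×0.44 = 0.4787 m³/s
Panel 2-3: Δb = 1.6 m, d̄ = (0.68+0.75)/2 = 0.715, v̄ = (0.88+0.89)/2 = 0.885 → q = 1.6×0.715×0.885 = 1.012 m³/s
Panel 3-4: Δb = 0.8 m, d̄ = (0.75+0.66)/2 = 0.705, v̄ = (0.89+0.77)/2 = 0.83 → q = 0.8×0.705×0.83 = 0.4681 m³/s
Panel 4-5: Δb = 0.6 m, d̄ = (0.66+0.57)/2 = 0.615, v̄ = (0.77+0.86)/2 = 0.815 → q = 0.6×0.615×0.815 = 0.3007 m³/s
Panel 5-6: Δb = 1 m, d̄ = (0.57+0.40)/2 = 0.485, v̄ = (0.86+0.65)/2 = 0.755 → q = 1×0.485×0.755 = 0.3662 m³/s
Panel 6-7: Δb = 2 m, d̄ = (0.40+0.00)/2 = 0.2, v̄ = (0.65+0.00)/2 = 0.325 → q = 2×0.2×0.325 = 0.1300 m³/s
Q = Σ q = 2.756 m³/s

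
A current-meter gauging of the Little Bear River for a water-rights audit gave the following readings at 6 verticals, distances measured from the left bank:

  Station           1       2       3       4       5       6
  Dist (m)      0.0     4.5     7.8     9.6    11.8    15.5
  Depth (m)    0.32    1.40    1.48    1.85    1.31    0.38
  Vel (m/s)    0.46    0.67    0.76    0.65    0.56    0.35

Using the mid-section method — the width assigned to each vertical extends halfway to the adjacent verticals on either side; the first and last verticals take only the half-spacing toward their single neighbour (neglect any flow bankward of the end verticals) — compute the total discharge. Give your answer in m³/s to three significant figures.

11.7 m³/s

w_1 = (4.5 − 0.0)/2 = 2.25 m; q_1 = 0.46 × 0.32 × 2.25 = 0.3312 m³/s
w_2 = (7.8 − 0.0)/2 = 3.9 m; q_2 = 0.67 × 1.40 × 3.9 = 3.658 m³/s
w_3 = (9.6 − 4.5)/2 = 2.55 m; q_3 = 0.76 × 1.48 × 2.55 = 2.868 m³/s
w_4 = (11.8 − 7.8)/2 = 2 m; q_4 = 0.65 × 1.85 × 2 = 2.405 m³/s
w_5 = (15.5 − 9.6)/2 = 2.95 m; q_5 = 0.56 × 1.31 × 2.95 = 2.164 m³/s
w_6 = (15.5 − 11.8)/2 = 1.85 m; q_6 = 0.35 × 0.38 × 1.85 = 0.2461 m³/s
Q = Σ qᵢ = 11.67 m³/s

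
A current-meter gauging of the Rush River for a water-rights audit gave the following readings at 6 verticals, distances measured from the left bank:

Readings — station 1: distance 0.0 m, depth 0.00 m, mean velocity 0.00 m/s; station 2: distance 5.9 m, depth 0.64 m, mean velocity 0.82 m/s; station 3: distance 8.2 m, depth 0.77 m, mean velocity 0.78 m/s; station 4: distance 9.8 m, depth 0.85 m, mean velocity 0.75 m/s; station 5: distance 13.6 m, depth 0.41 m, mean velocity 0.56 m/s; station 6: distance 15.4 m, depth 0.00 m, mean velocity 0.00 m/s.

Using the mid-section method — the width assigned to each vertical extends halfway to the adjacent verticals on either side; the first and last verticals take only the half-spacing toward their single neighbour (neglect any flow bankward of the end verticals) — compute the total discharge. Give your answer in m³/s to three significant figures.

w_2 = (8.2 − 0.0)/2 = 4.1 m; q_2 = 0.82 × 0.64 × 4.1 = 2.152 m³/s
w_3 = (9.8 − 5.9)/2 = 1.95 m; q_3 = 0.78 × 0.77 × 1.95 = 1.171 m³/s
w_4 = (13.6 − 8.2)/2 = 2.7 m; q_4 = 0.75 × 0.85 × 2.7 = 1.721 m³/s
w_5 = (15.4 − 9.8)/2 = 2.8 m; q_5 = 0.56 × 0.41 × 2.8 = 0.6429 m³/s
Stations 1, 6 contribute zero (depth or velocity is 0).
Q = Σ qᵢ = 5.687 m³/s

5.69 m³/s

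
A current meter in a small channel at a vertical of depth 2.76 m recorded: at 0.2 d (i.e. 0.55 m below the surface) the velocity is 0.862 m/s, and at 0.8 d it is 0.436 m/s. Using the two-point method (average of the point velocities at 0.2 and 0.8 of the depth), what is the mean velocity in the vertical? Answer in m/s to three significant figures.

v̄ = (0.862 + 0.436) / 2 = 0.6490 m/s

0.649 m/s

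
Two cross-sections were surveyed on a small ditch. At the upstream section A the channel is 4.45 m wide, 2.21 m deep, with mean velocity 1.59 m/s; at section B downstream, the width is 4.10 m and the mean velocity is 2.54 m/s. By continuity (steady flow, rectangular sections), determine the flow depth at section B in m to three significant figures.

1.50 m

Q = A₁V₁ = (4.45×2.21) × 1.59 = 15.64 m³/s
d₂ = Q/(b₂ V₂) = 15.64/(4.10×2.54) = 1.502 m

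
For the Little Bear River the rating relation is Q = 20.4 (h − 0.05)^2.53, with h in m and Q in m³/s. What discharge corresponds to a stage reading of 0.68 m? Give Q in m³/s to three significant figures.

6.34 m³/s

Q = 20.4 × (0.68 − 0.05)^2.53 = 20.4 × 0.63^2.53 = 6.338 m³/s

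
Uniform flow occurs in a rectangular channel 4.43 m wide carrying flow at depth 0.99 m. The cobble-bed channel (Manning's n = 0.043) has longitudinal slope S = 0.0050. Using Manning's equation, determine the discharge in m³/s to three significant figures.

A = b·y = 4.43 × 0.99 = 4.386 m²
P = b + 2y = 4.43 + 2×0.99 = 6.410 m
R = A/P = 4.386/6.410 = 0.6842 m
Q = (1/n)·A·R^(2/3)·S^(1/2) = (1/0.043) × 4.386 × 0.6842^(2/3) × 0.0050^(1/2) = 5.600 m³/s

5.60 m³/s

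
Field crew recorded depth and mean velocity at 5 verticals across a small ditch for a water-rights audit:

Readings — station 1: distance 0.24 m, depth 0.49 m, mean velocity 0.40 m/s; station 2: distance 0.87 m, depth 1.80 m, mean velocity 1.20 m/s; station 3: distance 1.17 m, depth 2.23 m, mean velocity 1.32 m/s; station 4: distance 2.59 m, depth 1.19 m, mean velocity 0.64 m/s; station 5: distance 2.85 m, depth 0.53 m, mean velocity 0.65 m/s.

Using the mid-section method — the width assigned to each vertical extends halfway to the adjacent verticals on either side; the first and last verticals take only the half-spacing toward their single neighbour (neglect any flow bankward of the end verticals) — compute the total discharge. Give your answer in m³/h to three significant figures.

w_1 = (0.87 − 0.24)/2 = 0.315 m; q_1 = 0.40 × 0.49 × 0.315 = 0.06174 m³/s
w_2 = (1.17 − 0.24)/2 = 0.465 m; q_2 = 1.20 × 1.80 × 0.465 = 1.004 m³/s
w_3 = (2.59 − 0.87)/2 = 0.86 m; q_3 = 1.32 × 2.23 × 0.86 = 2.531 m³/s
w_4 = (2.85 − 1.17)/2 = 0.84 m; q_4 = 0.64 × 1.19 × 0.84 = 0.6397 m³/s
w_5 = (2.85 − 2.59)/2 = 0.13 m; q_5 = 0.65 × 0.53 × 0.13 = 0.04479 m³/s
Q = Σ qᵢ = 4.282 m³/s
= 4.282 × 3600 = 15420 m³/h

15400 m³/h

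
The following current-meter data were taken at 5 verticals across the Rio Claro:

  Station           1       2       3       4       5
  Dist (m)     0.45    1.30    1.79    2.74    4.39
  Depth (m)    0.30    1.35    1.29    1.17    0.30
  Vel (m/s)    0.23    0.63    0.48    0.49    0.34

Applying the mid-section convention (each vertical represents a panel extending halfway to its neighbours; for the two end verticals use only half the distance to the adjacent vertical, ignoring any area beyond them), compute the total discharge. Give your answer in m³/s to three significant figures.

w_1 = (1.30 − 0.45)/2 = 0.425 m; q_1 = 0.23 × 0.30 × 0.425 = 0.02933 m³/s
w_2 = (1.79 − 0.45)/2 = 0.67 m; q_2 = 0.63 × 1.35 × 0.67 = 0.5698 m³/s
w_3 = (2.74 − 1.30)/2 = 0.72 m; q_3 = 0.48 × 1.29 × 0.72 = 0.4458 m³/s
w_4 = (4.39 − 1.79)/2 = 1.3 m; q_4 = 0.49 × 1.17 × 1.3 = 0.7453 m³/s
w_5 = (4.39 − 2.74)/2 = 0.825 m; q_5 = 0.34 × 0.30 × 0.825 = 0.08415 m³/s
Q = Σ qᵢ = 1.874 m³/s

1.87 m³/s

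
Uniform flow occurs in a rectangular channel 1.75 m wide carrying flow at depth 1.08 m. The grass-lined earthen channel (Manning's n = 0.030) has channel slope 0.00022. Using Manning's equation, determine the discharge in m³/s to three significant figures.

0.576 m³/s

A = b·y = 1.75 × 1.08 = 1.890 m²
P = b + 2y = 1.75 + 2×1.08 = 3.910 m
R = A/P = 1.890/3.910 = 0.4834 m
Q = (1/n)·A·R^(2/3)·S^(1/2) = (1/0.030) × 1.890 × 0.4834^(2/3) × 0.00022^(1/2) = 0.5755 m³/s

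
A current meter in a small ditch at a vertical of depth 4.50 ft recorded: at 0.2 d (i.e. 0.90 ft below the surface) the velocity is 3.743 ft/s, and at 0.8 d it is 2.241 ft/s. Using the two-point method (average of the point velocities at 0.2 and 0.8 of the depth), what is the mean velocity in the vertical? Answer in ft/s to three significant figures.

v̄ = (3.743 + 2.241) / 2 = 2.992 ft/s

2.99 ft/s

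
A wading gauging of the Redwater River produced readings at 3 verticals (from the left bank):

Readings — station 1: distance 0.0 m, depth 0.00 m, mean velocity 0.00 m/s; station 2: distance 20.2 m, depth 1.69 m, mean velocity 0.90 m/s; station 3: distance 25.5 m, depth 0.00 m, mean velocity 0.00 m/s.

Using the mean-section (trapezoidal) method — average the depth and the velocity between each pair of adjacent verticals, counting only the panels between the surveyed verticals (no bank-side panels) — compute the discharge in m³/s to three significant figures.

Panel 1-2: Δb = 20.2 m, d̄ = (0.00+1.69)/2 = 0.845, v̄ = (0.00+0.90)/2 = 0.45 → q = 20.2×0.845×0.45 = 7.681 m³/s
Panel 2-3: Δb = 5.3 m, d̄ = (1.69+0.00)/2 = 0.845, v̄ = (0.90+0.00)/2 = 0.45 → q = 5.3×0.845×0.45 = 2.015 m³/s
Q = Σ q = 9.696 m³/s

9.70 m³/s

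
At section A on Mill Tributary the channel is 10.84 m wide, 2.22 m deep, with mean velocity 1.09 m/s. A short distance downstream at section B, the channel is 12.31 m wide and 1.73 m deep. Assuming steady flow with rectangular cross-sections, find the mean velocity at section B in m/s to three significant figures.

1.23 m/s

Q = A₁V₁ = (10.84×2.22) × 1.09 = 26.23 m³/s
A₂ = 12.31 × 1.73 = 21.30 m²
V₂ = Q/A₂ = 26.23/21.30 = 1.232 m/s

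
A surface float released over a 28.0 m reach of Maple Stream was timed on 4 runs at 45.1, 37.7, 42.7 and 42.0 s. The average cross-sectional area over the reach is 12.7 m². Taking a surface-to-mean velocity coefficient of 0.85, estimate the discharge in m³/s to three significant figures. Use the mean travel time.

7.22 m³/s

t̄ = (45.1 + 37.7 + 42.7 + 42.0) / 4 = 41.875 s
v_surface = L / t̄ = 28.0 / 41.875 = 0.6687 m/s
v_mean = 0.85 × 0.6687 = 0.5684 m/s
Q = A × v_mean = 12.7 × 0.5684 = 7.218 m³/s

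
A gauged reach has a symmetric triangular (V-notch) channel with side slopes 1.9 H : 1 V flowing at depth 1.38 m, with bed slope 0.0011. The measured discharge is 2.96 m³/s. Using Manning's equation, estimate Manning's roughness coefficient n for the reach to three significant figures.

A = z·y² = 1.9×1.38² = 3.618 m²
P = 2y√(1+z²) = 2×1.38×√(1+1.9²) = 5.926 m
R = A/P = 3.618/5.926 = 0.6106 m
n = (1/Q)·A·R^(2/3)·S^(1/2) = (1/2.96) × 3.618 × 0.7197 × 0.03317 = 0.02918

0.0292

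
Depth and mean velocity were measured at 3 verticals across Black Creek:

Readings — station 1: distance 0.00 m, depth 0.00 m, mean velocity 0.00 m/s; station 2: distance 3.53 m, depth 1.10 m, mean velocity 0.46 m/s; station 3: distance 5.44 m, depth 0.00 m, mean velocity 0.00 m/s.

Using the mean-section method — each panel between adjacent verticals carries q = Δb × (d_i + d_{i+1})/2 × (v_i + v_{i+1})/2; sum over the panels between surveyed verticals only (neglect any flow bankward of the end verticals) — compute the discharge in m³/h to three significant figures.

2480 m³/h

Panel 1-2: Δb = 3.53 m, d̄ = (0.00+1.10)/2 = 0.55, v̄ = (0.00+0.46)/2 = 0.23 → q = 3.53×0.55×0.23 = 0.4465 m³/s
Panel 2-3: Δb = 1.91 m, d̄ = (1.10+0.00)/2 = 0.55, v̄ = (0.46+0.00)/2 = 0.23 → q = 1.91×0.55×0.23 = 0.2416 m³/s
Q = Σ q = 0.6882 m³/s
= 0.6882 × 3600 = 2477 m³/h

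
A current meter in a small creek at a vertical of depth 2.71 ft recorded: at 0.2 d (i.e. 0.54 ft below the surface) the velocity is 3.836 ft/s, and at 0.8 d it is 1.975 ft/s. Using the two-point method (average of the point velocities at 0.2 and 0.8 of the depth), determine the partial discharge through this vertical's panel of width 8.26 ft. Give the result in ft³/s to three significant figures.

v̄ = (3.836 + 1.975) / 2 = 2.906 ft/s
q = v̄ × d × w = 2.906 × 2.71 × 8.26 = 65.04 ft³/s

65.0 ft³/s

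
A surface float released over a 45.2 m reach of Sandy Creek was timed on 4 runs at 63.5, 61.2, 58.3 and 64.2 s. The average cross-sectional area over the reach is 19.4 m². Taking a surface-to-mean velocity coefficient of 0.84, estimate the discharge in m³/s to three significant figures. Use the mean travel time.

11.9 m³/s

t̄ = (63.5 + 61.2 + 58.3 + 64.2) / 4 = 61.8 s
v_surface = L / t̄ = 45.2 / 61.8 = 0.7314 m/s
v_mean = 0.84 × 0.7314 = 0.6144 m/s
Q = A × v_mean = 19.4 × 0.6144 = 11.92 m³/s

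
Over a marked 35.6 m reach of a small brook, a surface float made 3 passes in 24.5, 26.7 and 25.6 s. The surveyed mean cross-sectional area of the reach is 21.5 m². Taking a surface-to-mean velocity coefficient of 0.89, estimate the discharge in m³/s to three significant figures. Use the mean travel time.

t̄ = (24.5 + 26.7 + 25.6) / 3 = 25.6 s
v_surface = L / t̄ = 35.6 / 25.6 = 1.391 m/s
v_mean = 0.89 × 1.391 = 1.238 m/s
Q = A × v_mean = 21.5 × 1.238 = 26.61 m³/s

26.6 m³/s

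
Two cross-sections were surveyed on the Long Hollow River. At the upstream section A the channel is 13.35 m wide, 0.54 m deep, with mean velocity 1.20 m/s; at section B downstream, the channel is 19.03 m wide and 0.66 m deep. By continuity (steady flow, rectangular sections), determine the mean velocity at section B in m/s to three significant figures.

Q = A₁V₁ = (13.35×0.54) × 1.20 = 8.651 m³/s
A₂ = 19.03 × 0.66 = 12.56 m²
V₂ = Q/A₂ = 8.651/12.56 = 0.6888 m/s

0.689 m/s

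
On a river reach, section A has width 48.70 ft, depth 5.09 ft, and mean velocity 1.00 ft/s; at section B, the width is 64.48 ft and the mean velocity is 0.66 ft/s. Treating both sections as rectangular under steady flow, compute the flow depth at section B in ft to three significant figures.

Q = A₁V₁ = (48.70×5.09) × 1.00 = 247.9 ft³/s
d₂ = Q/(b₂ V₂) = 247.9/(64.48×0.66) = 5.825 ft

5.82 ft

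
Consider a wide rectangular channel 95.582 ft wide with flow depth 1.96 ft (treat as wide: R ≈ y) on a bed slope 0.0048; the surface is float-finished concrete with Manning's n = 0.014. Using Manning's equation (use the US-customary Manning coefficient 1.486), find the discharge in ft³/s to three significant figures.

2160 ft³/s

A = b·y = 95.582 × 1.96 = 187.3 ft²
Wide channel: R ≈ y = 1.96 ft
Q = (1.486/n)·A·R^(2/3)·S^(1/2) = (1.486/0.014) × 187.3 × 1.960^(2/3) × 0.0048^(1/2) = 2158 ft³/s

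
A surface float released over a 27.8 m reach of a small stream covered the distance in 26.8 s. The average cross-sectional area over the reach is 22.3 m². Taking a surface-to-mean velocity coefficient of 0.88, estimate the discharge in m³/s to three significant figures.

v_surface = L / t̄ = 27.8 / 26.8 = 1.037 m/s
v_mean = 0.88 × 1.037 = 0.9128 m/s
Q = A × v_mean = 22.3 × 0.9128 = 20.36 m³/s

20.4 m³/s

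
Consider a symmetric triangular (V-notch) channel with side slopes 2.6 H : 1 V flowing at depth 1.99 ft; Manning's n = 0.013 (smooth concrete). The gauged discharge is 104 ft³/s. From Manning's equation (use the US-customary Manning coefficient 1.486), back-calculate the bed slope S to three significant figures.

0.00862

A = z·y² = 2.6×1.99² = 10.30 ft²
P = 2y√(1+z²) = 2×1.99×√(1+2.6²) = 11.09 ft
R = A/P = 10.30/11.09 = 0.9287 ft
S = (Q·n / (1.486·A·R^(2/3)))² = (104×0.013 / (1.486×10.30×0.9519))² = 0.008618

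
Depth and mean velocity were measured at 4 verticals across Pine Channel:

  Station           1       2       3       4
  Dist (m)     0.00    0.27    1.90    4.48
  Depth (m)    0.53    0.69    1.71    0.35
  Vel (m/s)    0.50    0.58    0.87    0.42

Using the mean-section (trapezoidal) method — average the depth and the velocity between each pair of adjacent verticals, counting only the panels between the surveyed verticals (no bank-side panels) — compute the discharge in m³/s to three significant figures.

3.22 m³/s

Panel 1-2: Δb = 0.27 m, d̄ = (0.53+0.69)/2 = 0.61, v̄ = (0.50+0.58)/2 = 0.54 → q = 0.27×0.61×0.54 = 0.08894 m³/s
Panel 2-3: Δb = 1.63 m, d̄ = (0.69+1.71)/2 = 1.2, v̄ = (0.58+0.87)/2 = 0.725 → q = 1.63×1.2×0.725 = 1.418 m³/s
Panel 3-4: Δb = 2.58 m, d̄ = (1.71+0.35)/2 = 1.03, v̄ = (0.87+0.42)/2 = 0.645 → q = 2.58×1.03×0.645 = 1.714 m³/s
Q = Σ q = 3.221 m³/s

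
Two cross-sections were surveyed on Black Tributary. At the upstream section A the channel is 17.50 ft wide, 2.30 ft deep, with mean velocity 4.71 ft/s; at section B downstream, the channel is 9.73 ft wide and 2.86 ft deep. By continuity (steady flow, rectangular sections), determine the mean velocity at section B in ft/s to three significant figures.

6.81 ft/s

Q = A₁V₁ = (17.50×2.30) × 4.71 = 189.6 ft³/s
A₂ = 9.73 × 2.86 = 27.83 ft²
V₂ = Q/A₂ = 189.6/27.83 = 6.813 ft/s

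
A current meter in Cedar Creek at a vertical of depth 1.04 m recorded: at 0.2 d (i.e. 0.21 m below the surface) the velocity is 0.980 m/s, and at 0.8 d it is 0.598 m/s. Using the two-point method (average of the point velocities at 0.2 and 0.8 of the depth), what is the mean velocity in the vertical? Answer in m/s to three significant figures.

v̄ = (0.980 + 0.598) / 2 = 0.7890 m/s

0.789 m/s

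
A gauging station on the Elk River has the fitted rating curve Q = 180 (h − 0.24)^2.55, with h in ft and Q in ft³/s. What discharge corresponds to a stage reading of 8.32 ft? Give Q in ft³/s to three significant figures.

Q = 180 × (8.32 − 0.24)^2.55 = 180 × 8.08^2.55 = 37080 ft³/s

37100 ft³/s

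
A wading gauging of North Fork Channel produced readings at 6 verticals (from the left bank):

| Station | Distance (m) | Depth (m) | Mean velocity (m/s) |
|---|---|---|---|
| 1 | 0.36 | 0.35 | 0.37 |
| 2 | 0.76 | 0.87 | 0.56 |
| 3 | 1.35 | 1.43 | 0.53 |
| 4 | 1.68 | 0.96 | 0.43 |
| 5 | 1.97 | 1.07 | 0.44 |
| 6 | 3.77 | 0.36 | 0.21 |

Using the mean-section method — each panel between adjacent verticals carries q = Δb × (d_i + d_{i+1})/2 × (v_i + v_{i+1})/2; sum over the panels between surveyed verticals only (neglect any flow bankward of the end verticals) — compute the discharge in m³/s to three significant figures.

1.22 m³/s

Panel 1-2: Δb = 0.4 m, d̄ = (0.35+0.87)/2 = 0.61, v̄ = (0.37+0.56)/2 = 0.465 → q = 0.4×0.61×0.465 = 0.1135 m³/s
Panel 2-3: Δb = 0.59 m, d̄ = (0.87+1.43)/2 = 1.15, v̄ = (0.56+0.53)/2 = 0.545 → q = 0.59×1.15×0.545 = 0.3698 m³/s
Panel 3-4: Δb = 0.33 m, d̄ = (1.43+0.96)/2 = 1.195, v̄ = (0.53+0.43)/2 = 0.48 → q = 0.33×1.195×0.48 = 0.1893 m³/s
Panel 4-5: Δb = 0.29 m, d̄ = (0.96+1.07)/2 = 1.015, v̄ = (0.43+0.44)/2 = 0.435 → q = 0.29×1.015×0.435 = 0.1280 m³/s
Panel 5-6: Δb = 1.8 m, d̄ = (1.07+0.36)/2 = 0.715, v̄ = (0.44+0.21)/2 = 0.325 → q = 1.8×0.715×0.325 = 0.4183 m³/s
Q = Σ q = 1.219 m³/s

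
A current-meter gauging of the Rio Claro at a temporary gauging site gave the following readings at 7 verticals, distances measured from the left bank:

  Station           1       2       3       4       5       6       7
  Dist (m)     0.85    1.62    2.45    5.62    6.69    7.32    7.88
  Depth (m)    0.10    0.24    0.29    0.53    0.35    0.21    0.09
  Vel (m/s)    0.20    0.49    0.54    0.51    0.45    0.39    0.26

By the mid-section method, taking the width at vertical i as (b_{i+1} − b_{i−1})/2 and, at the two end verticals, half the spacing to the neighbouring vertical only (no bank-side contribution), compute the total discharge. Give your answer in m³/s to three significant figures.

1.18 m³/s

w_1 = (1.62 − 0.85)/2 = 0.385 m; q_1 = 0.20 × 0.10 × 0.385 = 0.007700 m³/s
w_2 = (2.45 − 0.85)/2 = 0.8 m; q_2 = 0.49 × 0.24 × 0.8 = 0.09408 m³/s
w_3 = (5.62 − 1.62)/2 = 2 m; q_3 = 0.54 × 0.29 × 2 = 0.3132 m³/s
w_4 = (6.69 − 2.45)/2 = 2.12 m; q_4 = 0.51 × 0.53 × 2.12 = 0.5730 m³/s
w_5 = (7.32 − 5.62)/2 = 0.85 m; q_5 = 0.45 × 0.35 × 0.85 = 0.1339 m³/s
w_6 = (7.88 − 6.69)/2 = 0.595 m; q_6 = 0.39 × 0.21 × 0.595 = 0.04873 m³/s
w_7 = (7.88 − 7.32)/2 = 0.28 m; q_7 = 0.26 × 0.09 × 0.28 = 0.006552 m³/s
Q = Σ qᵢ = 1.177 m³/s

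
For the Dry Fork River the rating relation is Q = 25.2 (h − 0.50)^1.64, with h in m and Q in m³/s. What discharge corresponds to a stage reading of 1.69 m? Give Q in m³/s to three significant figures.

Q = 25.2 × (1.69 − 0.50)^1.64 = 25.2 × 1.19^1.64 = 33.52 m³/s

33.5 m³/s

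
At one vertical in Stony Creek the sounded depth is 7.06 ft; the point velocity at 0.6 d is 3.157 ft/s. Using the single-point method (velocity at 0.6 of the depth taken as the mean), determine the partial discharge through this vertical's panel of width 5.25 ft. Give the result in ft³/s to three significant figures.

v̄ = v₀.₆ = 3.157 ft/s
q = v̄ × d × w = 3.157 × 7.06 × 5.25 = 117.0 ft³/s

117 ft³/s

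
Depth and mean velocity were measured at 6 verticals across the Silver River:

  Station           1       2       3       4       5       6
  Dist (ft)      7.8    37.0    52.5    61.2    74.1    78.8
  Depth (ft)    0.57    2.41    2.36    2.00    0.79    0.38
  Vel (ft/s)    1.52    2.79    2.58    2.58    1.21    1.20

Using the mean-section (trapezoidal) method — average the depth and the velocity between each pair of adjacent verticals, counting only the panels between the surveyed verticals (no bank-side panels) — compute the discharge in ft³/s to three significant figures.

279 ft³/s

Panel 1-2: Δb = 29.2 ft, d̄ = (0.57+2.41)/2 = 1.49, v̄ = (1.52+2.79)/2 = 2.155 → q = 29.2×1.49×2.155 = 93.76 ft³/s
Panel 2-3: Δb = 15.5 ft, d̄ = (2.41+2.36)/2 = 2.385, v̄ = (2.79+2.58)/2 = 2.685 → q = 15.5×2.385×2.685 = 99.26 ft³/s
Panel 3-4: Δb = 8.7 ft, d̄ = (2.36+2.00)/2 = 2.18, v̄ = (2.58+2.58)/2 = 2.58 → q = 8.7×2.18×2.58 = 48.93 ft³/s
Panel 4-5: Δb = 12.9 ft, d̄ = (2.00+0.79)/2 = 1.395, v̄ = (2.58+1.21)/2 = 1.895 → q = 12.9×1.395×1.895 = 34.10 ft³/s
Panel 5-6: Δb = 4.7 ft, d̄ = (0.79+0.38)/2 = 0.585, v̄ = (1.21+1.20)/2 = 1.205 → q = 4.7×0.585×1.205 = 3.313 ft³/s
Q = Σ q = 279.4 ft³/s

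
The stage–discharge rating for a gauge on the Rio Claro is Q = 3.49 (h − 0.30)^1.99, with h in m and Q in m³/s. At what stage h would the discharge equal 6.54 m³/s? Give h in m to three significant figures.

1.67 m

h − h₀ = (Q/C)^(1/b) = (6.54/3.49)^(1/1.99) = 1.371 m
h = 0.30 + 1.371 = 1.671 m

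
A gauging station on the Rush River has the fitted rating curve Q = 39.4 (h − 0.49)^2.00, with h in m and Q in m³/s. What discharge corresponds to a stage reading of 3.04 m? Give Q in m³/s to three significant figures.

Q = 39.4 × (3.04 − 0.49)^2.00 = 39.4 × 2.55^2.00 = 256.2 m³/s

256 m³/s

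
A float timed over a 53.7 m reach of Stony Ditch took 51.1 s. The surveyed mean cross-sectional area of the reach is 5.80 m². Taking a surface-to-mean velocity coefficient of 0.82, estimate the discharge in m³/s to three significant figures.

5.00 m³/s

v_surface = L / t̄ = 53.7 / 51.1 = 1.051 m/s
v_mean = 0.82 × 1.051 = 0.8617 m/s
Q = A × v_mean = 5.80 × 0.8617 = 4.998 m³/s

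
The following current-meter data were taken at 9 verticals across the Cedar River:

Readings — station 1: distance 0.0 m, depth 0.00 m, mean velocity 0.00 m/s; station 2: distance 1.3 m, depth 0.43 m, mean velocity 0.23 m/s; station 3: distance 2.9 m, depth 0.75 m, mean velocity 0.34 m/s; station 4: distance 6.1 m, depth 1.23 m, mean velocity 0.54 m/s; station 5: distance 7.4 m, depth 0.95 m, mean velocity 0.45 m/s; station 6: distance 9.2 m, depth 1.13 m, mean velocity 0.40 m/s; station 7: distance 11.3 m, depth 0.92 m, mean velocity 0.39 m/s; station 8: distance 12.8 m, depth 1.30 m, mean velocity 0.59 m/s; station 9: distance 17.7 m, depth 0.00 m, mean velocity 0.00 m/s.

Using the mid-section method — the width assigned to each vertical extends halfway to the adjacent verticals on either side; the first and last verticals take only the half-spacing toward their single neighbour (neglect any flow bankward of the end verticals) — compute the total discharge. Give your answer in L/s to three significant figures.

6890 L/s

w_2 = (2.9 − 0.0)/2 = 1.45 m; q_2 = 0.23 × 0.43 × 1.45 = 0.1434 m³/s
w_3 = (6.1 − 1.3)/2 = 2.4 m; q_3 = 0.34 × 0.75 × 2.4 = 0.6120 m³/s
w_4 = (7.4 − 2.9)/2 = 2.25 m; q_4 = 0.54 × 1.23 × 2.25 = 1.494 m³/s
w_5 = (9.2 − 6.1)/2 = 1.55 m; q_5 = 0.45 × 0.95 × 1.55 = 0.6626 m³/s
w_6 = (11.3 − 7.4)/2 = 1.95 m; q_6 = 0.40 × 1.13 × 1.95 = 0.8814 m³/s
w_7 = (12.8 − 9.2)/2 = 1.8 m; q_7 = 0.39 × 0.92 × 1.8 = 0.6458 m³/s
w_8 = (17.7 − 11.3)/2 = 3.2 m; q_8 = 0.59 × 1.30 × 3.2 = 2.454 m³/s
Stations 1, 9 contribute zero (depth or velocity is 0).
Q = Σ qᵢ = 6.894 m³/s
= 6.894 × 1000 = 6894 L/s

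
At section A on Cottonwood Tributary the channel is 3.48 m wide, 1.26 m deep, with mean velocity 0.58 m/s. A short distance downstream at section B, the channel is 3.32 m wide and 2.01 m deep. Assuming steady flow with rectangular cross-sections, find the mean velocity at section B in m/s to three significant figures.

0.381 m/s

Q = A₁V₁ = (3.48×1.26) × 0.58 = 2.543 m³/s
A₂ = 3.32 × 2.01 = 6.673 m²
V₂ = Q/A₂ = 2.543/6.673 = 0.3811 m/s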